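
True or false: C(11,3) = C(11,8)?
True

Explanation: C(11,3) = C(11,11-3) by the symmetry property; both equal 165.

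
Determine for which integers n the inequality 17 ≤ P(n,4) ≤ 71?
4

Solution: P(3,4)=0; P(4,4)=24; P(5,4)=120. So valid n = 4.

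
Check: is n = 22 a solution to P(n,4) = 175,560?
Yes

Solution: P(22,4) = 22·21·20·19 = 175,560, which equals 175,560.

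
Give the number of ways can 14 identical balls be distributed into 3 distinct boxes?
120

Solution: C(14+3-1, 3-1) = C(16, 2) = 120.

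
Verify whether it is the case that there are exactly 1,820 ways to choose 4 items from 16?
C(16,4) = 1,820.
Final answer: True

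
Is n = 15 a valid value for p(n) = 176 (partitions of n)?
Yes
Pentagonal recurrence p(n) = p(n−1) + p(n−2) − p(n−5) − p(n−7) + …: p(15) = p(14) + p(13) − p(10) − p(8) + p(3) + p(0) = 135 + 101 − 42 − 22 + 3 + 1 = 176, which equals 176.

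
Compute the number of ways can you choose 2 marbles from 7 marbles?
21

C(7,2) = 7! / (2! × (7-2)!)
         = 7! / (2! × 5!)
         = 21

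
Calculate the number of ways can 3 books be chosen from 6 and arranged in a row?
P(6,3) = 6!/(6-3)! = 120.

Answer: 120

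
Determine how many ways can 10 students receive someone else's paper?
1,334,961

Explanation: Using D(n) = (n-1)[D(n-1) + D(n-2)]:
D(10) = (10-1) × [D(9) + D(8)]
      = 9 × [133496 + 14833]
      = 9 × 148329
      = 1,334,961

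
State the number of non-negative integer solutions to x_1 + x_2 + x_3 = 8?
C(8+3-1, 3-1) = 45.

Answer: 45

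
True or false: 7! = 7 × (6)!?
True

Reasoning: By definition n! = n × (n-1)!, so 7! = 7 × 6!.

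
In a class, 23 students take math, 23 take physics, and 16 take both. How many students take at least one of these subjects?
30
|A∪B| = |A|+|B|-|A∩B| = 23+23-16 = 30.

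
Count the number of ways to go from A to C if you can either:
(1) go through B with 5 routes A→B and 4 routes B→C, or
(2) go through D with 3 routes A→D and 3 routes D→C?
29
Route via B: 5×4=20. Route via D: 3×3=9. Total: 29.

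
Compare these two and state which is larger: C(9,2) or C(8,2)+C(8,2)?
C(8,2)+C(8,2)

Solution: C(9,2)=36; C(8,2)+C(8,2)=28+28=56.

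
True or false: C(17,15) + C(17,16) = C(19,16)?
False
Pascal's identity gives C(18,16) = 153, whereas C(19,16) = 969.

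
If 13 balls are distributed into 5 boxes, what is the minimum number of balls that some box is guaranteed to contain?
3
Pigeonhole: ⌈13/5⌉ = 3.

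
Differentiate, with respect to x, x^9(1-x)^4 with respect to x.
Product rule: 9x^{8}(1-x)^{4} + x^9·(-4)(1-x)^{3}.

Answer: 9x^8(1-x)^4 - 4x^9(1-x)^3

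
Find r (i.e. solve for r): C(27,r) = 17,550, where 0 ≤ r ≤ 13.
C(27,r) is increasing for 0 ≤ r ≤ 13. Stepping up (C(27,r+1) = C(27,r)·(27−r)/(r+1)): C(27,1) = 27, C(27,2) = 351, C(27,3) = 2,925, C(27,4) = 17,550 ✓. So r = 4.

Answer: 4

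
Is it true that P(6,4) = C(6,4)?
P(6,4) = 360 but C(6,4) = 15; they differ by a factor of 4! = 24, so the statement does not hold.
Final answer: False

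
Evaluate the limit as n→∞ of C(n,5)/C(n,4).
∞
C(n,5)/C(n,4) = (n-4)/5 → ∞ as n → ∞.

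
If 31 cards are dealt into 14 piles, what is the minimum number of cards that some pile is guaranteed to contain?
3

Explanation: Pigeonhole: ⌈31/14⌉ = 3.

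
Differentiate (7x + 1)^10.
Chain rule: 10(7x+1)^{9} × 7 = 70(7x+1)^{9}.
Final answer: 70(7x + 1)^9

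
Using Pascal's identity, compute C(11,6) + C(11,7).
792
C(11,6) + C(11,7) = C(12,7) = 792.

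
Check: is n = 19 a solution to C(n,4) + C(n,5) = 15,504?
Yes
C(19,4) + C(19,5) = 3,876 + 11,628 = 15,504, which equals 15,504.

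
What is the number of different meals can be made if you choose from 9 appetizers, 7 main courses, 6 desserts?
378

Solution: By the multiplication principle: 9 × 7 × 6 = 378.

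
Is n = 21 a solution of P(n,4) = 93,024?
P(21,4) = 21·20·19·18 = 143,640, which does not equal 93,024.

Answer: No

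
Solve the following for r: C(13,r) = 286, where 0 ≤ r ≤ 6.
3

Working:
C(13,r) is increasing for 0 ≤ r ≤ 6. Stepping up (C(13,r+1) = C(13,r)·(13−r)/(r+1)): C(13,1) = 13, C(13,2) = 78, C(13,3) = 286 ✓. So r = 3.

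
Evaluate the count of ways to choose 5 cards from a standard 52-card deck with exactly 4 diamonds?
27,885

Reasoning: 13 diamonds and 39 non-diamonds: C(13,4) × C(39,1) = 715 × 39 = 27,885.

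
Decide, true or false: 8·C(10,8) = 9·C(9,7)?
Absorption identity k·C(n,k) = n·C(n-1,k-1). LHS = 8·45 = 360; RHS = 9·36 = 324.

Answer: False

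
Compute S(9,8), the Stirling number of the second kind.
36
Using the Stirling recurrence: S(n,k) = k·S(n-1,k) + S(n-1,k-1)
S(9,8) = 8·S(8,8) + S(8,7)
         = 8·1 + 28
         = 8 + 28
         = 36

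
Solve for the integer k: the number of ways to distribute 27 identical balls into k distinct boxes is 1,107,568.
Stars and bars: the count is C(27+k−1, k−1), increasing in k. k=5: C(31,4) = 31,465, k=6: C(32,5) = 201,376, k=7: C(33,6) = 1,107,568 ✓. So k = 7.
Final answer: 7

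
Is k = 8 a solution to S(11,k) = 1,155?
No

Explanation: S(11,8) = 8·S(10,8) + S(10,7) = 8·750 + 5,880 = 11,880, which does not equal 1,155.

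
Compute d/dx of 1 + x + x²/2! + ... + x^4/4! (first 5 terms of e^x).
1 + x + x²/2! + ... + x^3/3!

Differentiating term by term gives the first 4 terms of e^x.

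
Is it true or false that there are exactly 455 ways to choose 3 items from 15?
C(15,3) = 455.
Final answer: True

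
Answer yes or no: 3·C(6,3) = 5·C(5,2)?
No

Explanation: Absorption identity k·C(n,k) = n·C(n-1,k-1). LHS = 3·20 = 60; RHS = 5·10 = 50.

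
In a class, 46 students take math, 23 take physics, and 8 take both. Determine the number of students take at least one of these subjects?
|A∪B| = |A|+|B|-|A∩B| = 46+23-8 = 61.

Answer: 61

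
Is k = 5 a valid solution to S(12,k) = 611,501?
No

Working:
S(12,5) = 5·S(11,5) + S(11,4) = 5·246,730 + 145,750 = 1,379,400, which does not equal 611,501.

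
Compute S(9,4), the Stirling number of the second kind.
7,770

Solution: Using the Stirling recurrence: S(n,k) = k·S(n-1,k) + S(n-1,k-1)
S(9,4) = 4·S(8,4) + S(8,3)
         = 4·1701 + 966
         = 6804 + 966
         = 7,770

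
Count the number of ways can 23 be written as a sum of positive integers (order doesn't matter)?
1,255

Explanation: Pentagonal recurrence p(n) = p(n−1) + p(n−2) − p(n−5) − p(n−7) + …: p(23) = p(22) + p(21) − p(18) − p(16) + p(11) + p(8) − p(1) = 1,002 + 792 − 385 − 231 + 56 + 22 − 1 = 1,255.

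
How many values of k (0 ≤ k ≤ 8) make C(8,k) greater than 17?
5

Solution: Row 8 is unimodal and symmetric about k=8/2. C(8,1)=8 ≤ 17; C(8,2)=28 > 17; by symmetry C(8,k) > 17 for k = 2..6. That's 6 - 2 + 1 = 5 values.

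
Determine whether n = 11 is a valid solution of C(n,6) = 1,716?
No
C(11,6) = 11·10·9·8·7·6/6! = 332,640/720 = 462, which does not equal 1,716.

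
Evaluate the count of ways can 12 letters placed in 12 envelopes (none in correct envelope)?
176,214,841

Using D(n) = (n-1)[D(n-1) + D(n-2)]:
D(12) = (12-1) × [D(11) + D(10)]
      = 11 × [14684570 + 1334961]
      = 11 × 16019531
      = 176,214,841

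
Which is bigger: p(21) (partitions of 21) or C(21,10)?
Pentagonal recurrence p(n) = p(n−1) + p(n−2) − p(n−5) − p(n−7) + …: p(21) = p(20) + p(19) − p(16) − p(14) + p(9) + p(6) = 627 + 490 − 231 − 135 + 30 + 11 = 792; C(21,10) = 352,716.
Final answer: C(21,10)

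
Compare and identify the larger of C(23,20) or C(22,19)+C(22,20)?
Equal

Reasoning: By Pascal's identity: C(23,20) = C(22,19)+C(22,20) = 1,771. Equal.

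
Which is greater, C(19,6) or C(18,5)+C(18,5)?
C(19,6)

Working:
C(19,6)=27,132; C(18,5)+C(18,5)=8,568+8,568=17,136.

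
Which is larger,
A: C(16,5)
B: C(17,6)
B

Working:
A=C(16,5)=4,368, B=C(17,6)=12,376.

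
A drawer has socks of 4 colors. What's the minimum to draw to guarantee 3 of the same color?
Worst case: 2 of each = 8. One more: 9.

Answer: 9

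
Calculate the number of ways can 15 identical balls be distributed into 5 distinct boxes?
3,876

Explanation: C(15+5-1, 5-1) = C(19, 4) = 3,876.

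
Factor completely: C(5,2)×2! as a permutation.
P(5,2)

Reasoning: C(5,2)×2! = [5!/(2!(3)!)]×2! = 5!/(3)! = P(5,2) = 20.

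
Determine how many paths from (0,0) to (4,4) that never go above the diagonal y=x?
Counted by the Catalan number C_4: C_4 = C(8,4)/(4+1) = 70/5 = 14.

Answer: 14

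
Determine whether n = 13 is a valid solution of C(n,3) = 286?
Yes

Solution: C(13,3) = 13·12·11/3! = 1,716/6 = 286, which equals 286.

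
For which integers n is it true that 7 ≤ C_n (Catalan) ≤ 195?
4, 5, 6
C_3=5; C_4=14; C_5=42; C_6=132; C_7=429. So valid n = 4, 5, 6.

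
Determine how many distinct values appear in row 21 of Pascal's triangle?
11

Reasoning: Row 21 has entries C(21,0)..C(21,21); by symmetry C(21,k)=C(21,21-k), giving 11 distinct values.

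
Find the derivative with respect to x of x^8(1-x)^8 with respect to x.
8x^7(1-x)^8 - 8x^8(1-x)^7

Working:
Product rule: 8x^{7}(1-x)^{8} + x^8·(-8)(1-x)^{7}.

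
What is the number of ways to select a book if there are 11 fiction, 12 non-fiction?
23

Reasoning: By the addition principle: 11 + 12 = 23.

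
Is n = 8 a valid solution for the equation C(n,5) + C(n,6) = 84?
C(8,5) + C(8,6) = 56 + 28 = 84, which equals 84.

Answer: Yes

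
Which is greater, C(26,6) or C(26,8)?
C(26,8)
C(26,6)=230,230, C(26,8)=1,562,275.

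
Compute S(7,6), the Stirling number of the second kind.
21

Working:
Using the Stirling recurrence: S(n,k) = k·S(n-1,k) + S(n-1,k-1)
S(7,6) = 6·S(6,6) + S(6,5)
         = 6·1 + 15
         = 6 + 15
         = 21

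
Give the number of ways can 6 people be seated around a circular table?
120
Circular arrangements: (6-1)! = 120.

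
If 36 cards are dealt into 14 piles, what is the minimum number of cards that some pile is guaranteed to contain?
3

Working:
Pigeonhole: ⌈36/14⌉ = 3.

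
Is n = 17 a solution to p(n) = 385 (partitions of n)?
No

Reasoning: Pentagonal recurrence p(n) = p(n−1) + p(n−2) − p(n−5) − p(n−7) + …: p(17) = p(16) + p(15) − p(12) − p(10) + p(5) + p(2) = 231 + 176 − 77 − 42 + 7 + 2 = 297, which does not equal 385.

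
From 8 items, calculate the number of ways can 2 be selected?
28

Solution: C(8,2) = 8! / (2! × (8-2)!)
         = 8! / (2! × 6!)
         = 28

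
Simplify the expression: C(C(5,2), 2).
45

C(5,2) = 10, then C(10, 2) = 45.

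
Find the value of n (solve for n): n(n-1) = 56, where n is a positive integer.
8

Explanation: n² − n − 56 = 0, so n = (1 ± √(1 + 4·56))/2 = (1 ± √225)/2 = (1 ± 15)/2, i.e. n = 8 or n = -7. Taking the positive root, n = 8 (check: 8×7 = 56).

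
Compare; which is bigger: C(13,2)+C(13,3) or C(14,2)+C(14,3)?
C(14,2)+C(14,3)

Reasoning: First=364, Second=455.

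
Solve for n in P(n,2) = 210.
P(n,2) = n(n−1) is increasing in n; n(n−1) ≈ (n−0.5)^2 = 210 gives n ≈ 15.0. Check: P(13,2) = 156, P(14,2) = 182, P(15,2) = 210 ✓. So n = 15.

Answer: 15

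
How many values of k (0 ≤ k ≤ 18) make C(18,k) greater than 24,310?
Row 18 is unimodal and symmetric about k=18/2. C(18,6)=18,564 ≤ 24,310; C(18,7)=31,824 > 24,310; by symmetry C(18,k) > 24,310 for k = 7..11. That's 11 - 7 + 1 = 5 values.

Answer: 5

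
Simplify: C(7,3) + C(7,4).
70

Reasoning: By Pascal's identity: C(8,4) = 70.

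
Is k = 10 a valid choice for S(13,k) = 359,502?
S(13,10) = 10·S(12,10) + S(12,9) = 10·1,705 + 22,275 = 39,325, which does not equal 359,502.

Answer: No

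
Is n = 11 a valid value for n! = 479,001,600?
No

Working:
11! = 11·10! = 11·3,628,800 = 39,916,800, which does not equal 479,001,600.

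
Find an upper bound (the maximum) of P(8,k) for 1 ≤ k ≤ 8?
40,320

P(8,k) increases in k, so maximum at k = 8: 8! = 40,320.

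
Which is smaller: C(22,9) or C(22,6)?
C(22,6)

Reasoning: C(22,9)=497,420, C(22,6)=74,613.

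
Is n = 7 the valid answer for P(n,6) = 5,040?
Yes

P(7,6) = 7·6·5·4·3·2 = 5,040, which equals 5,040.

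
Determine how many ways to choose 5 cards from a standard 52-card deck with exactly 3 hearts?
211,926

13 hearts and 39 non-hearts: C(13,3) × C(39,2) = 286 × 741 = 211,926.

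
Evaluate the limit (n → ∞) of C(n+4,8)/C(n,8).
1

Both numerator and denominator grow as n^8/8! for large n, so the ratio → 1.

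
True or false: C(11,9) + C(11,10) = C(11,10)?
False
Pascal's identity gives C(12,10) = 66, whereas C(11,10) = 11.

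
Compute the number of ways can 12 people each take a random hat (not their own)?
Using D(n) = (n-1)[D(n-1) + D(n-2)]:
D(12) = (12-1) × [D(11) + D(10)]
      = 11 × [14684570 + 1334961]
      = 11 × 16019531
      = 176,214,841

Answer: 176,214,841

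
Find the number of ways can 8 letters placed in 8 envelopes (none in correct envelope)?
14,833
Using D(n) = (n-1)[D(n-1) + D(n-2)]:
D(8) = (8-1) × [D(7) + D(6)]
      = 7 × [1854 + 265]
      = 7 × 2119
      = 14,833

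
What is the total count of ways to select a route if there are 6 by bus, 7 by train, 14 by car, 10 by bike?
37
By the addition principle: 6 + 7 + 14 + 10 = 37.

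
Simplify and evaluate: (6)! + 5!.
840

Explanation: (6)! + 5! = (6)·5! + 5! = (6+1)·5! = 7·5! = 840.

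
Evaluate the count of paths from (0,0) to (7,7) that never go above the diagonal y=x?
429

Working:
Counted by the Catalan number C_7: C_7 = C(14,7)/(7+1) = 3,432/8 = 429.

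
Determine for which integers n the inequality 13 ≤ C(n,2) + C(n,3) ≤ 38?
5, 6
C(4,2)+C(4,3)=10; C(5,2)+C(5,3)=20; C(6,2)+C(6,3)=35; C(7,2)+C(7,3)=56. So valid n = 5, 6.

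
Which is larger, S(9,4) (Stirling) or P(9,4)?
S(9,4)

Solution: S(9,4) = 4·S(8,4) + S(8,3) = 4·1,701 + 966 = 7,770; P(9,4) = 3,024.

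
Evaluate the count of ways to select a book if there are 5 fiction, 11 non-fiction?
16

Solution: By the addition principle: 5 + 11 = 16.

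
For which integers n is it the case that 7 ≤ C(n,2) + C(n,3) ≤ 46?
C(3,2)+C(3,3)=4; C(4,2)+C(4,3)=10; C(5,2)+C(5,3)=20; C(6,2)+C(6,3)=35; C(7,2)+C(7,3)=56. So valid n = 4, 5, 6.
Final answer: 4, 5, 6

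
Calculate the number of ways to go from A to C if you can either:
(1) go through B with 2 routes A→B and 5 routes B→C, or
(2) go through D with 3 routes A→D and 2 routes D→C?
16

Solution: Route via B: 2×5=10. Route via D: 3×2=6. Total: 16.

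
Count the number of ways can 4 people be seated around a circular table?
6

Circular arrangements: (4-1)! = 6.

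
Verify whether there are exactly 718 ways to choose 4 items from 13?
C(13,4) = 715 ≠ 718.
Final answer: False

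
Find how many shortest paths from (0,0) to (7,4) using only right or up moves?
330

Explanation: Choose 7 rights from 11 moves: C(11,7) = 330.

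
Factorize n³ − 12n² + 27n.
n(n − 3)(n − 9)

Working:
n³ − 12n² + 27n = n(n² − 12n + 27) = n(n − 3)(n − 9).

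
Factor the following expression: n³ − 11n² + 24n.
n(n − 3)(n − 8)

Solution: n³ − 11n² + 24n = n(n² − 11n + 24) = n(n − 3)(n − 8).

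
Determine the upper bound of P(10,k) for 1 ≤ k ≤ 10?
3,628,800

Explanation: P(10,k) increases in k, so maximum at k = 10: 10! = 3,628,800.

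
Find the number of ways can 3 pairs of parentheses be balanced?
5
Using the Catalan number formula: C_n = C(2n, n) / (n+1)
C_3 = C(6, 3) / (3+1)
     = 20 / 4
     = 5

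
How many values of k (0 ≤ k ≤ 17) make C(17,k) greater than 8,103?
Row 17 is unimodal and symmetric about k=17/2. C(17,5)=6,188 ≤ 8,103; C(17,6)=12,376 > 8,103; by symmetry C(17,k) > 8,103 for k = 6..11. That's 11 - 6 + 1 = 6 values.
Final answer: 6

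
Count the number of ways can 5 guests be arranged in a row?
120
Arrangements of 5 distinct objects: 5! = 120.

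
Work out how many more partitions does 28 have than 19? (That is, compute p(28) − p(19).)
3,228
Pentagonal recurrence p(n) = p(n−1) + p(n−2) − p(n−5) − p(n−7) + …: p(28) = p(27) + p(26) − p(23) − p(21) + p(16) + p(13) − p(6) − p(2) = 3,010 + 2,436 − 1,255 − 792 + 231 + 101 − 11 − 2 = 3,718.
p(19) = p(18) + p(17) − p(14) − p(12) + p(7) + p(4) = 385 + 297 − 135 − 77 + 15 + 5 = 490.
Difference = 3,718 − 490 = 3,228.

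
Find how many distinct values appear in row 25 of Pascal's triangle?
Row 25 has entries C(25,0)..C(25,25); by symmetry C(25,k)=C(25,25-k), giving 13 distinct values.

Answer: 13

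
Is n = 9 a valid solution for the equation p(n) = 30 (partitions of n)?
Yes

Pentagonal recurrence p(n) = p(n−1) + p(n−2) − p(n−5) − p(n−7) + …: p(9) = p(8) + p(7) − p(4) − p(2) = 22 + 15 − 5 − 2 = 30, which equals 30.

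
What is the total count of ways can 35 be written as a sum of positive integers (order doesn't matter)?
14,883

Reasoning: Pentagonal recurrence p(n) = p(n−1) + p(n−2) − p(n−5) − p(n−7) + …: p(35) = p(34) + p(33) − p(30) − p(28) + p(23) + p(20) − p(13) − p(9) + p(0) = 12,310 + 10,143 − 5,604 − 3,718 + 1,255 + 627 − 101 − 30 + 1 = 14,883.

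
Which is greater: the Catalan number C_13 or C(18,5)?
C_13

Working:
C_13 = C(26,13)/(13+1) = 10,400,600/14 = 742,900; C(18,5) = 8,568.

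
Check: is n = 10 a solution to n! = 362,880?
No

Solution: 10! = 10·9! = 10·362,880 = 3,628,800, which does not equal 362,880.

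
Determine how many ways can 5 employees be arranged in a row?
120

Arrangements of 5 distinct objects: 5! = 120.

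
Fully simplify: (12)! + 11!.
(12)! + 11! = (12)·11! + 11! = (12+1)·11! = 13·11! = 518,918,400.
Final answer: 518,918,400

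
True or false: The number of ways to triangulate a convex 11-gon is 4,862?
True

Solution: Triangulations of a convex 11-gon are counted by the Catalan number C_9: C_9 = C(18,9)/(9+1) = 48,620/10 = 4,862.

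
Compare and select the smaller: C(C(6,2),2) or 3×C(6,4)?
C(C(6,2),2)=105, 3×C(6,4)=45.

Answer: 3×C(6,4)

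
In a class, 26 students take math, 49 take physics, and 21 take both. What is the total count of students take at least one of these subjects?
54

Working:
|A∪B| = |A|+|B|-|A∩B| = 26+49-21 = 54.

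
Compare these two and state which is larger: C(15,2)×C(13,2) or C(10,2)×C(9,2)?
C(15,2)×C(13,2)

Reasoning: C(15,2)×C(13,2)=8,190, C(10,2)×C(9,2)=1,620.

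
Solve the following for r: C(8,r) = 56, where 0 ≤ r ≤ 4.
C(8,r) is increasing for 0 ≤ r ≤ 4. Stepping up (C(8,r+1) = C(8,r)·(8−r)/(r+1)): C(8,1) = 8, C(8,2) = 28, C(8,3) = 56 ✓. So r = 3.

Answer: 3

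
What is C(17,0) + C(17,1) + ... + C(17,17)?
131,072

Sum of binomial coefficients = 2^17 = 131,072.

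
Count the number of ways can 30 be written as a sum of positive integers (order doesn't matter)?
5,604
Pentagonal recurrence p(n) = p(n−1) + p(n−2) − p(n−5) − p(n−7) + …: p(30) = p(29) + p(28) − p(25) − p(23) + p(18) + p(15) − p(8) − p(4) = 4,565 + 3,718 − 1,958 − 1,255 + 385 + 176 − 22 − 5 = 5,604.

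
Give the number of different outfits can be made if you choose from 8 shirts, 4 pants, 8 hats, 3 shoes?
768

By the multiplication principle: 8 × 4 × 8 × 3 = 768.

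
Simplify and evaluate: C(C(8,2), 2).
378

C(8,2) = 28, then C(28, 2) = 378.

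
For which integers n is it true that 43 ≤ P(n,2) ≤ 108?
8, 9, 10

Working:
P(7,2)=42; P(8,2)=56; P(9,2)=72; P(10,2)=90; P(11,2)=110. So valid n = 8, 9, 10.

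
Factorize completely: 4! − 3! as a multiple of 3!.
3 × 3! = 18

Solution: 4! − 3! = 4·3! − 3! = (4 − 1)·3! = 3 × 3! = 18.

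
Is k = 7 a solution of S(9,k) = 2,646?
No

Reasoning: S(9,7) = 7·S(8,7) + S(8,6) = 7·28 + 266 = 462, which does not equal 2,646.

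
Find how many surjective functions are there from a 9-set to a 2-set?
510
Onto functions = 2! × S(9,2)
First compute S(9,2) via recurrence:
Using the Stirling recurrence: S(n,k) = k·S(n-1,k) + S(n-1,k-1)
S(9,2) = 2·S(8,2) + S(8,1)
         = 2·127 + 1
         = 254 + 1
         = 255
Then: 2 × 255 = 510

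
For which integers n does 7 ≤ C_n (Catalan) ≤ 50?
4, 5

C_3=5; C_4=14; C_5=42; C_6=132. So valid n = 4, 5.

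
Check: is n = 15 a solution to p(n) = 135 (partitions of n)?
No

Solution: Pentagonal recurrence p(n) = p(n−1) + p(n−2) − p(n−5) − p(n−7) + …: p(15) = p(14) + p(13) − p(10) − p(8) + p(3) + p(0) = 135 + 101 − 42 − 22 + 3 + 1 = 176, which does not equal 135.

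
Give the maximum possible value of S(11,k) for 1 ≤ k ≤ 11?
246,730

Reasoning: Row S(11,k) for k = 1..11 (via S(n,k) = k·S(n−1,k) + S(n−1,k−1)): 1, 1,023, 28,501, 145,750, 246,730, 179,487, 63,987, 11,880, 1,155, 55, 1. The row is unimodal; maximum at k = 5: 246,730.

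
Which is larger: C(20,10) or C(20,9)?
C(20,10)

C(20,10)=184,756, C(20,9)=167,960.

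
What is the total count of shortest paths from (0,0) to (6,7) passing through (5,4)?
504

Working:
To (5,4): C(9,5)=126. From there: C(4,1)=4. Total: 504.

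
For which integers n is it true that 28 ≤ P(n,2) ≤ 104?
6, 7, 8, 9, 10

Reasoning: P(5,2)=20; P(6,2)=30; P(7,2)=42; P(8,2)=56; P(9,2)=72; P(10,2)=90; P(11,2)=110. So valid n = 6, 7, 8, 9, 10.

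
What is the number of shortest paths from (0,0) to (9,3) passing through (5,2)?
To (5,2): C(7,5)=21. From there: C(5,4)=5. Total: 105.

Answer: 105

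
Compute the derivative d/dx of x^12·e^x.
(12x^11 + x^12)e^x

Solution: Product rule: d/dx[x^12]·e^x + x^12·d/dx[e^x] = 12x^{11}e^x + x^12e^x.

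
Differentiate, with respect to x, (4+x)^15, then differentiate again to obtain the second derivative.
210(4+x)^13

Explanation: First derivative: 15(4+x)^{14}. Second derivative: 15·14·(4+x)^{13} = 210(4+x)^{13}.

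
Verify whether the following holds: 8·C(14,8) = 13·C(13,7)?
False

Reasoning: Absorption identity k·C(n,k) = n·C(n-1,k-1). LHS = 8·3003 = 24,024; RHS = 13·1716 = 22,308.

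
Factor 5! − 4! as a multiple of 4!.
5! − 4! = 5·4! − 4! = (5 − 1)·4! = 4 × 4! = 96.
Final answer: 4 × 4! = 96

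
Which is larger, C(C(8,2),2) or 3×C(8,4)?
C(C(8,2),2)=378, 3×C(8,4)=210.

Answer: C(C(8,2),2)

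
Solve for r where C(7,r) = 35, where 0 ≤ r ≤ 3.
3

Explanation: C(7,r) is increasing for 0 ≤ r ≤ 3. Stepping up (C(7,r+1) = C(7,r)·(7−r)/(r+1)): C(7,1) = 7, C(7,2) = 21, C(7,3) = 35 ✓. So r = 3.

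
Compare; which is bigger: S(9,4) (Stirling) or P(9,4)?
S(9,4)

Working:
S(9,4) = 4·S(8,4) + S(8,3) = 4·1,701 + 966 = 7,770; P(9,4) = 3,024.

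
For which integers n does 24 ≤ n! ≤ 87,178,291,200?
4, 5, 6, 7, 8, 9, 10, 11, 12, 13, 14

Solution: n! is strictly increasing; 4! = 24 and 14! = 87,178,291,200, so valid n = 4, 5, 6, 7, 8, 9, 10, 11, 12, 13, 14.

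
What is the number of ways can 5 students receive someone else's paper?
44

Solution: Using D(n) = (n-1)[D(n-1) + D(n-2)]:
D(5) = (5-1) × [D(4) + D(3)]
      = 4 × [9 + 2]
      = 4 × 11
      = 44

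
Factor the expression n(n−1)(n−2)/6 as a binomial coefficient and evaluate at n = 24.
C(n,3); C(24,3) = 2,024

Explanation: n(n−1)(n−2)/6 = n!/(3!(n−3)!) = C(n,3). At n = 24: C(24,3) = 2,024.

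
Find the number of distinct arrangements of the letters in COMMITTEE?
Word has 9 letters (C=1, O=1, M=2, I=1, T=2, E=2). Arrangements: 9!/Π(k!) = 45,360.

Answer: 45,360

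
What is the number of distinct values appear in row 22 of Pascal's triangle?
12
Row 22 has entries C(22,0)..C(22,22); by symmetry C(22,k)=C(22,22-k), giving 12 distinct values.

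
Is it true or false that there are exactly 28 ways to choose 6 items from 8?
True
C(8,6) = 28.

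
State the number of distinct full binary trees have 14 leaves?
742,900

Using the Catalan number formula: C_n = C(2n, n) / (n+1)
C_13 = C(26, 13) / (13+1)
     = 10400600 / 14
     = 742,900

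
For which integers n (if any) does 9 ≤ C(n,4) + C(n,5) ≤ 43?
6

Working:
C(5,4)+C(5,5)=6; C(6,4)+C(6,5)=21; C(7,4)+C(7,5)=56. So valid n = 6.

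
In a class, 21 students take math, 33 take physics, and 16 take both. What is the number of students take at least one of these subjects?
38

Solution: |A∪B| = |A|+|B|-|A∩B| = 21+33-16 = 38.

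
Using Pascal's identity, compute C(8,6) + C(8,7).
36

Working:
C(8,6) + C(8,7) = C(9,7) = 36.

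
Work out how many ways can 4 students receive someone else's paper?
9

Reasoning: Using D(n) = (n-1)[D(n-1) + D(n-2)]:
D(4) = (4-1) × [D(3) + D(2)]
      = 3 × [2 + 1]
      = 3 × 3
      = 9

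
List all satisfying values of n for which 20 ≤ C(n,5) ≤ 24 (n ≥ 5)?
7

C(6,5)=6; C(7,5)=21; C(8,5)=56. So valid n = 7.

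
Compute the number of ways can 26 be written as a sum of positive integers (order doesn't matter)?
2,436

Pentagonal recurrence p(n) = p(n−1) + p(n−2) − p(n−5) − p(n−7) + …: p(26) = p(25) + p(24) − p(21) − p(19) + p(14) + p(11) − p(4) − p(0) = 1,958 + 1,575 − 792 − 490 + 135 + 56 − 5 − 1 = 2,436.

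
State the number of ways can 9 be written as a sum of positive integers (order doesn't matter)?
30

Explanation: Pentagonal recurrence p(n) = p(n−1) + p(n−2) − p(n−5) − p(n−7) + …: p(9) = p(8) + p(7) − p(4) − p(2) = 22 + 15 − 5 − 2 = 30.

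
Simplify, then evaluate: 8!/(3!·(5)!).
56
This is C(8,3) = 56.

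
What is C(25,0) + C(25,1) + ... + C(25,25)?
33,554,432

Explanation: Sum of binomial coefficients = 2^25 = 33,554,432.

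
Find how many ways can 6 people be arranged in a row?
720

Working:
Arrangements of 6 distinct objects: 6! = 720.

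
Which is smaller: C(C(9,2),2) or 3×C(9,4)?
3×C(9,4)

Working:
C(C(9,2),2)=630, 3×C(9,4)=378.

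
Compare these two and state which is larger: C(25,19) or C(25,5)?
C(25,19)=177,100, C(25,5)=53,130.
Final answer: C(25,19)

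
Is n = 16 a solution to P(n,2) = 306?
No
P(16,2) = 16·15 = 240, which does not equal 306.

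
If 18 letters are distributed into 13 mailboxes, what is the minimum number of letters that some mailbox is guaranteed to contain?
2

Working:
Pigeonhole: ⌈18/13⌉ = 2.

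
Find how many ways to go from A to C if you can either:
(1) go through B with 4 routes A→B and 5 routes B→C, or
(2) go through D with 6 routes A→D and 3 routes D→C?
38
Route via B: 4×5=20. Route via D: 6×3=18. Total: 38.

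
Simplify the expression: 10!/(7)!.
720

Reasoning: This equals 10×9×8 = 720.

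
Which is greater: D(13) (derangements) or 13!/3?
D(13)

D(13) = (13-1)·[D(12) + D(11)] = 12·[176,214,841 + 14,684,570] = 2,290,792,932; 13!/3 = 6,227,020,800/3 = 2,075,673,600.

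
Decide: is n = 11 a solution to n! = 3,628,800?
No

Reasoning: 11! = 11·10! = 11·3,628,800 = 39,916,800, which does not equal 3,628,800.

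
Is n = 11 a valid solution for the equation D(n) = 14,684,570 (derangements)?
D(11) = (11-1)·[D(10) + D(9)] = 10·[1,334,961 + 133,496] = 14,684,570, which equals 14,684,570.

Answer: Yes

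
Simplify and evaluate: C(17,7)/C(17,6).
11/7

Working:
C(n,k+1)/C(n,k) = (n−k)/(k+1). Here (17−6)/(6+1) = 11/7 = 11/7.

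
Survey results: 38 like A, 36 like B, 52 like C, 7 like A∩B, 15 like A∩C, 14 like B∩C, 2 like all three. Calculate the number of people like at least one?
|A∪B∪C| = 38+36+52-7-15-14+2 = 92.

Answer: 92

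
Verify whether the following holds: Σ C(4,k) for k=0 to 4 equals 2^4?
True

Binomial theorem: Σ C(4,k) = (1+1)^4 = 2^4 = 16; RHS 2^4 = 16.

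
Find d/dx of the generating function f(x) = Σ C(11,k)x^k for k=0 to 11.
Σ k·C(11,k)x^(k-1) for k=1 to 11

Reasoning: Term-by-term differentiation gives Σ k·C(11,k)x^{k-1} for k=1 to 11.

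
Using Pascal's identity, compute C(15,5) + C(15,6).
8,008

Explanation: C(15,5) + C(15,6) = C(16,6) = 8,008.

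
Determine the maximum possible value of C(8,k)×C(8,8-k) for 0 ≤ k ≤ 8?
4,900

C(8,k)·C(8,8-k) = C(8,k)², maximised at the centre k = 4: C(8,4)² = 4,900.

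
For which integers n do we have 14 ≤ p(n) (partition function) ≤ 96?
Tabulating p(n) via p(n) = p(n−1) + p(n−2) − p(n−5) − p(n−7) + …: p(6)=11; p(7)=15; p(8)=22; p(9)=30; p(10)=42; p(11)=56; p(12)=77; p(13)=101. So valid n = 7, 8, 9, 10, 11, 12.
Final answer: 7, 8, 9, 10, 11, 12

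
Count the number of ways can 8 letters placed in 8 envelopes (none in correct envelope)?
Using D(n) = (n-1)[D(n-1) + D(n-2)]:
D(8) = (8-1) × [D(7) + D(6)]
      = 7 × [1854 + 265]
      = 7 × 2119
      = 14,833
Final answer: 14,833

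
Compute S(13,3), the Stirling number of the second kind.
Using the Stirling recurrence: S(n,k) = k·S(n-1,k) + S(n-1,k-1)
S(13,3) = 3·S(12,3) + S(12,2)
         = 3·86526 + 2047
         = 259578 + 2047
         = 261,625

Answer: 261,625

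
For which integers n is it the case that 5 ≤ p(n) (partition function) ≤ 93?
4, 5, 6, 7, 8, 9, 10, 11, 12
Tabulating p(n) via p(n) = p(n−1) + p(n−2) − p(n−5) − p(n−7) + …: p(3)=3; p(4)=5; p(5)=7; p(6)=11; p(7)=15; p(8)=22; p(9)=30; p(10)=42; p(11)=56; p(12)=77; p(13)=101. So valid n = 4, 5, 6, 7, 8, 9, 10, 11, 12.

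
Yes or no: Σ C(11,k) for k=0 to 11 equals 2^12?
No

Solution: Binomial theorem: Σ C(11,k) = (1+1)^11 = 2^11 = 2,048; RHS 2^12 = 4,096.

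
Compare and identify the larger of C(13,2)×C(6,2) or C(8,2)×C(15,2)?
C(8,2)×C(15,2)

C(13,2)×C(6,2)=1,170, C(8,2)×C(15,2)=2,940.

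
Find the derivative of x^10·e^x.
Product rule: d/dx[x^10]·e^x + x^10·d/dx[e^x] = 10x^{9}e^x + x^10e^x.

Answer: (10x^9 + x^10)e^x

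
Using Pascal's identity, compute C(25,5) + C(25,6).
230,230
C(25,5) + C(25,6) = C(26,6) = 230,230.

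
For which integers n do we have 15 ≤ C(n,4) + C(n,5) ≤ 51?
6

C(5,4)+C(5,5)=6; C(6,4)+C(6,5)=21; C(7,4)+C(7,5)=56. So valid n = 6.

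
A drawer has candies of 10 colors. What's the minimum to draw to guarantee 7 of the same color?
61

Reasoning: Worst case: 6 of each = 60. One more: 61.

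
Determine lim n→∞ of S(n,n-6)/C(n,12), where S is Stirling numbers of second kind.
10395
The leading term of S(n,n-6) as a polynomial in n is (11)!!·C(n,12), so the ratio → (11)!! = 10395.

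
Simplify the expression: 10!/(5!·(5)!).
252

This is C(10,5) = 252.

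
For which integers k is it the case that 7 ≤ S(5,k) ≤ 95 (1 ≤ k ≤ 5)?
2, 3, 4

Reasoning: S(5,1)=1; S(5,2)=15; S(5,3)=25; S(5,4)=10; S(5,5)=1. So valid k = 2, 3, 4.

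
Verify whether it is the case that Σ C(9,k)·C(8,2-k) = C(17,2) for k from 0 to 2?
True
Vandermonde's identity gives C(17,2) = 136; RHS C(17,2) = 136.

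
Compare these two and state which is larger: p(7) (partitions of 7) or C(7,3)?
Pentagonal recurrence p(n) = p(n−1) + p(n−2) − p(n−5) − p(n−7) + …: p(7) = p(6) + p(5) − p(2) − p(0) = 11 + 7 − 2 − 1 = 15; C(7,3) = 35.

Answer: C(7,3)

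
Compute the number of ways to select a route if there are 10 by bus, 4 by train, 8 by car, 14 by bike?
36

Solution: By the addition principle: 10 + 4 + 8 + 14 = 36.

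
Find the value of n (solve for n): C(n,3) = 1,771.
23

Reasoning: C(n,3) = n(n−1)(n−2)/3! is increasing in n, and n(n−1)(n−2) = 3!·1,771 = 10,626 ≈ (n−1)^3 gives n ≈ 23.0. Check: C(21,3) = 1,330, C(22,3) = 1,540, C(23,3) = 1,771 ✓. So n = 23.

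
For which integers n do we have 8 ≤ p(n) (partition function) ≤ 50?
6, 7, 8, 9, 10

Tabulating p(n) via p(n) = p(n−1) + p(n−2) − p(n−5) − p(n−7) + …: p(5)=7; p(6)=11; p(7)=15; p(8)=22; p(9)=30; p(10)=42; p(11)=56. So valid n = 6, 7, 8, 9, 10.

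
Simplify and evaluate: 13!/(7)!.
This equals 13×12×...×8 = 1,235,520.
Final answer: 1,235,520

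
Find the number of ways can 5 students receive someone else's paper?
44

Working:
Using D(n) = (n-1)[D(n-1) + D(n-2)]:
D(5) = (5-1) × [D(4) + D(3)]
      = 4 × [9 + 2]
      = 4 × 11
      = 44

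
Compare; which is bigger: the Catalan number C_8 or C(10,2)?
C_8

C_8 = C(16,8)/(8+1) = 12,870/9 = 1,430; C(10,2) = 45.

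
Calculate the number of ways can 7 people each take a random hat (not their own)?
1,854
Using D(n) = (n-1)[D(n-1) + D(n-2)]:
D(7) = (7-1) × [D(6) + D(5)]
      = 6 × [265 + 44]
      = 6 × 309
      = 1,854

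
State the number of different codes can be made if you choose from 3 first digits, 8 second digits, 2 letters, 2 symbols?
96

Working:
By the multiplication principle: 3 × 8 × 2 × 2 = 96.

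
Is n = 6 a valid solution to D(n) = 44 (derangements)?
No

D(6) = (6-1)·[D(5) + D(4)] = 5·[44 + 9] = 265, which does not equal 44.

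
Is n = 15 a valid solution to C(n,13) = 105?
Yes

C(15,13) = 15·14·13·12·11·10·9·8·7·6·5·4·3/13! = 653,837,184,000/6,227,020,800 = 105, which equals 105.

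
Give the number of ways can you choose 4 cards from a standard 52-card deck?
C(52,4) = 270,725.

Answer: 270,725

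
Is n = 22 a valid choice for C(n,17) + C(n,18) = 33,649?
Yes
C(22,17) + C(22,18) = 26,334 + 7,315 = 33,649, which equals 33,649.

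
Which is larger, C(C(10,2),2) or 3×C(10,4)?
C(C(10,2),2)
C(C(10,2),2)=990, 3×C(10,4)=630.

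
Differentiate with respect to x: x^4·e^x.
(4x^3 + x^4)e^x

Product rule: d/dx[x^4]·e^x + x^4·d/dx[e^x] = 4x^{3}e^x + x^4e^x.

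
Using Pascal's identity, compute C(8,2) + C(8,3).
84

Working:
C(8,2) + C(8,3) = C(9,3) = 84.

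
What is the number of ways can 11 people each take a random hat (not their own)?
14,684,570
Using D(n) = (n-1)[D(n-1) + D(n-2)]:
D(11) = (11-1) × [D(10) + D(9)]
      = 10 × [1334961 + 133496]
      = 10 × 1468457
      = 14,684,570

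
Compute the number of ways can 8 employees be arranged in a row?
40,320
Arrangements of 8 distinct objects: 8! = 40,320.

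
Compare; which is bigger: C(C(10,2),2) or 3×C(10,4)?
C(C(10,2),2)

Working:
C(C(10,2),2)=990, 3×C(10,4)=630.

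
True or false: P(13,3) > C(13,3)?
True

Working:
P(13,3) = 1,716 and C(13,3) = 286; P(n,r) = r! × C(n,r) so P > C whenever r ≥ 2.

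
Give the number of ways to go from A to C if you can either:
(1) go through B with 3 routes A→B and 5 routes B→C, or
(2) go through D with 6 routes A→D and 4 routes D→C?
39

Explanation: Route via B: 3×5=15. Route via D: 6×4=24. Total: 39.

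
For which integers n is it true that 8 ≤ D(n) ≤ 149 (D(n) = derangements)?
4, 5

Explanation: Using D(n) = (n−1)[D(n−1) + D(n−2)] with D(1)=0, D(2)=1: D(3)=2; D(4)=9; D(5)=44; D(6)=265. So valid n = 4, 5.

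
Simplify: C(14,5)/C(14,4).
2

Reasoning: C(n,k+1)/C(n,k) = (n−k)/(k+1). Here (14−4)/(4+1) = 10/5 = 2.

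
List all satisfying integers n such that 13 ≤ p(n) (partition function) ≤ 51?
7, 8, 9, 10

Reasoning: Tabulating p(n) via p(n) = p(n−1) + p(n−2) − p(n−5) − p(n−7) + …: p(6)=11; p(7)=15; p(8)=22; p(9)=30; p(10)=42; p(11)=56. So valid n = 7, 8, 9, 10.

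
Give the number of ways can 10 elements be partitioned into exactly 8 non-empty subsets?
750
This equals S(10,8), the Stirling number of the 2nd kind.
Using the Stirling recurrence: S(n,k) = k·S(n-1,k) + S(n-1,k-1)
S(10,8) = 8·S(9,8) + S(9,7)
         = 8·36 + 462
         = 288 + 462
         = 750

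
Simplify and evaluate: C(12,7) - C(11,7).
462
C(12,7) - C(11,7) = C(11,6) = 462.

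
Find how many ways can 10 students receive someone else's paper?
1,334,961

Working:
Using D(n) = (n-1)[D(n-1) + D(n-2)]:
D(10) = (10-1) × [D(9) + D(8)]
      = 9 × [133496 + 14833]
      = 9 × 148329
      = 1,334,961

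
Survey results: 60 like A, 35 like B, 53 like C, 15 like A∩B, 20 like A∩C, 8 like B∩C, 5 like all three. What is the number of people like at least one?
110

Solution: |A∪B∪C| = 60+35+53-15-20-8+5 = 110.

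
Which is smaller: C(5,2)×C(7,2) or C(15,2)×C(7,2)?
C(5,2)×C(7,2)

Solution: C(5,2)×C(7,2)=210, C(15,2)×C(7,2)=2,205.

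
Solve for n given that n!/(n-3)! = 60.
5

n!/(n-3)! = n×(n-1)×(n-2), a product of 3 consecutive integers ≈ (n−1)^3. 60^(1/3) + 1 ≈ 4.9; check n = 5: 5×4×3 = 60 ✓. So n = 5.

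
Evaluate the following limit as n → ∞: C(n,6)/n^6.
C(n,6) ≈ n^6/6! for large n. Limit = 1/6! = 1/720.

Answer: 1/720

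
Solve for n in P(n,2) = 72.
9

Working:
P(n,2) = n(n−1) is increasing in n; n(n−1) ≈ (n−0.5)^2 = 72 gives n ≈ 9.0. Check: P(7,2) = 42, P(8,2) = 56, P(9,2) = 72 ✓. So n = 9.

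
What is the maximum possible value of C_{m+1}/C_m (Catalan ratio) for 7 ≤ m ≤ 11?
46/13

Reasoning: C_{m+1}/C_m = 2(2m+1)/(m+2), which increases with m. Maximum at m = 11: 2·23/13 = 46/13.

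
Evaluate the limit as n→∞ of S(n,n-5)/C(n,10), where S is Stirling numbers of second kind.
945

Solution: The leading term of S(n,n-5) as a polynomial in n is (9)!!·C(n,10), so the ratio → (9)!! = 945.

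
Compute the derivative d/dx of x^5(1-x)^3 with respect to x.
5x^4(1-x)^3 - 3x^5(1-x)^2

Product rule: 5x^{4}(1-x)^{3} + x^5·(-3)(1-x)^{2}.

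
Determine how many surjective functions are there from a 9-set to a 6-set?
1,905,120
Onto functions = 6! × S(9,6)
First compute S(9,6) via recurrence:
Using the Stirling recurrence: S(n,k) = k·S(n-1,k) + S(n-1,k-1)
S(9,6) = 6·S(8,6) + S(8,5)
         = 6·266 + 1050
         = 1596 + 1050
         = 2,646
Then: 720 × 2646 = 1,905,120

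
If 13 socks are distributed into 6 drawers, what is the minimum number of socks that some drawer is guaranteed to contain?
Pigeonhole: ⌈13/6⌉ = 3.

Answer: 3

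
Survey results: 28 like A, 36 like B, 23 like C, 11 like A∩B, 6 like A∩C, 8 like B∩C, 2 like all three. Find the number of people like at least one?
64

Solution: |A∪B∪C| = 28+36+23-11-6-8+2 = 64.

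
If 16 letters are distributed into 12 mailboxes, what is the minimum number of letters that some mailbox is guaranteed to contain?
Pigeonhole: ⌈16/12⌉ = 2.

Answer: 2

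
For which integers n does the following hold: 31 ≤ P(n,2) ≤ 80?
7, 8, 9
P(6,2)=30; P(7,2)=42; P(8,2)=56; P(9,2)=72; P(10,2)=90. So valid n = 7, 8, 9.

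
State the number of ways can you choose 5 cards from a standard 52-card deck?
2,598,960

Explanation: C(52,5) = 2,598,960.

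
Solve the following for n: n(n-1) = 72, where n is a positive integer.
n² − n − 72 = 0, so n = (1 ± √(1 + 4·72))/2 = (1 ± √289)/2 = (1 ± 17)/2, i.e. n = 9 or n = -8. Taking the positive root, n = 9 (check: 9×8 = 72).
Final answer: 9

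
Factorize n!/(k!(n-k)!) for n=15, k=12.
C(15,12) = 455

Explanation: This is the binomial coefficient C(15,12) = 455.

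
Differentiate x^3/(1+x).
Quotient rule: [3x^{2}(1+x) - x^3]/(1+x)².
Final answer: (3x^2(1+x) - x^3)/(1+x)²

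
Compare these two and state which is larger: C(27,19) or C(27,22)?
C(27,19)
C(27,19)=2,220,075, C(27,22)=80,730.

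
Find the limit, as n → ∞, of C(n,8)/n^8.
1/40320

Explanation: C(n,8) ≈ n^8/8! for large n. Limit = 1/8! = 1/40320.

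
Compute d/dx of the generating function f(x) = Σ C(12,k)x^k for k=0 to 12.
Σ k·C(12,k)x^(k-1) for k=1 to 12

Working:
Term-by-term differentiation gives Σ k·C(12,k)x^{k-1} for k=1 to 12.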